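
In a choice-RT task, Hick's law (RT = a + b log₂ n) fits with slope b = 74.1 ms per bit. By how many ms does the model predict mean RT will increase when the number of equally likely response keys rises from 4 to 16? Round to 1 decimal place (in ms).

Only the slope matters, since a is common to both: ΔRT = b·log₂(n₂/n₁).
log₂(16) − log₂(4) = log₂(16/4) = log₂(4) = 2.
ΔRT = 74.1 × 2.0000 = 148.200 ms.

148.2 ms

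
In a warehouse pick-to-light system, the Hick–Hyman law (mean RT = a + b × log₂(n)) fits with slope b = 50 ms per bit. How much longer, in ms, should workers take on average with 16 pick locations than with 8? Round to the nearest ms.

The intercept a cancels: ΔRT = b·(log₂ n₂ − log₂ n₁) = b·log₂(n₂/n₁).
log₂(16) − log₂(8) = log₂(16/8) = log₂(2) = 1.
ΔRT = 50 × 1.0000 = 50.000 ms.

50 ms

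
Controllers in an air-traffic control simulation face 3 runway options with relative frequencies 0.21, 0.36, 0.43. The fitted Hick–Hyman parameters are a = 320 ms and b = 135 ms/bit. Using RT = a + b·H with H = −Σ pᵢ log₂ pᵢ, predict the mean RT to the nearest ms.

Entropy contributions −pᵢ log₂ pᵢ: 0.4728, 0.5306, 0.5236; sum H = 1.5270 bits.
RT = a + bH = 320 + 135·1.5270 = 526.15 ms.

526 ms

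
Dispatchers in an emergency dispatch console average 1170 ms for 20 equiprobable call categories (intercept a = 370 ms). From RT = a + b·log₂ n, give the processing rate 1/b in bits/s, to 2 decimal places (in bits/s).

Choice component = 1170 − 370 = 800 ms over log₂(20) = 4.3219 bits.
b = 800 / 4.3219 = 185.103 ms/bit, so 1/b = 5.402 bits/s.

5.40 bits/s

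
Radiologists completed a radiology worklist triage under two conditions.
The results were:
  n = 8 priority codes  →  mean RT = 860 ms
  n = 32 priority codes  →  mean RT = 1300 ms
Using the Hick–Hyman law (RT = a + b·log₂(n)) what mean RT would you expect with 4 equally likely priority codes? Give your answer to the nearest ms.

RT is linear in log₂ n, so two points fix the line:
  b = (1300 − 860) / (log₂ 32 − log₂ 8) = 440 / (5 − 3) = 220 ms/bit
  a = 860 − 220 × 3 = 200 ms
Then RT(4) = 200 + 220 × log₂ 4 = 200 + 220 × 2 ≈ 640.000 ms.

640 ms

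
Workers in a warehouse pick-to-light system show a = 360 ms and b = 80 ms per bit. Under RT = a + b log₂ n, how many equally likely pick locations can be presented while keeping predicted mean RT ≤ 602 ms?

Information budget: (602 − 360)/80 = 3.0250 bits, so n ≤ 2^3.0250 = 8.140 → at most 8.

8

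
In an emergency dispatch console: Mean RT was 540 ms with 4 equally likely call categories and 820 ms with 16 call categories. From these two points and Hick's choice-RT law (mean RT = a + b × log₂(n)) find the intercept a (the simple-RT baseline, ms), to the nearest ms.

Slope: b = (820 − 540) / (log₂ 16 − log₂ 4) = 280/2.0000 = 140 ms/bit.
Intercept: a = 540 − 140·log₂(4) = 260.000 ms.

260 ms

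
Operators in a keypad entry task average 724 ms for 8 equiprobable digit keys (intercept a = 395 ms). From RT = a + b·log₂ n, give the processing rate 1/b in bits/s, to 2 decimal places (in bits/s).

Choice component = 724 − 395 = 329 ms over log₂(8) = 3 bits.
b = 329 / 3 = 109.667 ms/bit, so 1/b = 9.119 bits/s.

9.12 bits/s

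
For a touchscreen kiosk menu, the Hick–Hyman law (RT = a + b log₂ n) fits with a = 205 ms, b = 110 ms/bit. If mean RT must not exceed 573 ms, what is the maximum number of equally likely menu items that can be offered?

Set 205 + 110·log₂ n ≤ 573 → log₂ n ≤ (573 − 205)/110 = 3.3455.
So n ≤ 2^3.3455 = 10.164; the largest integer n is 10.

10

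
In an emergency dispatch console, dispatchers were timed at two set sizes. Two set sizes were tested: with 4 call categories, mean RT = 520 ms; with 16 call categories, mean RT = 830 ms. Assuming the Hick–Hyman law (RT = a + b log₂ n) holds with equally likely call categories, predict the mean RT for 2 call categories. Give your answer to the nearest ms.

365 ms

With log₂ n on the abscissa the relation is linear; from the two conditions:
  b = (830 − 520) / (log₂ 16 − log₂ 4) = 310 / (4 − 2) = 155 ms/bit
  a = 520 − 155 × 2 = 210 ms
Then RT(2) = 210 + 155 × log₂ 2 = 210 + 155 × 1 ≈ 365.000 ms.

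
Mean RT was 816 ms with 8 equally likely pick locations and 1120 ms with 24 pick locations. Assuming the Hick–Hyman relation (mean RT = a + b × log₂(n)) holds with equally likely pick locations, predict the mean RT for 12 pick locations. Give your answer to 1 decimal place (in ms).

Fit slope and intercept:
  b = (1120 − 816) / (log₂ 24 − log₂ 8) = 304 / (4.5850 − 3) = 191.803 ms/bit
  a = 816 − 191.803 × 3 = 240.592 ms
Then RT(12) = 240.592 + 191.803 × log₂ 12 = 240.592 + 191.803 × 3.5850 ≈ 928.197 ms.

928.2 ms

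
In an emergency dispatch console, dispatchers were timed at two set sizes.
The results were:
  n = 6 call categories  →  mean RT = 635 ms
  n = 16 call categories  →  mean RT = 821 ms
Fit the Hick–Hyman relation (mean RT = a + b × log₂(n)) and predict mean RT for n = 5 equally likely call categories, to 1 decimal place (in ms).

Solve the two-equation system in a and b:
  b = (821 − 635) / (log₂ 16 − log₂ 6) = 186 / (4 − 2.5850) = 131.445 ms/bit
  a = 635 − 131.445 × 2.5850 = 295.219 ms
Then RT(5) = 295.219 + 131.445 × log₂ 5 = 295.219 + 131.445 × 2.3219 ≈ 600.425 ms.

600.4 ms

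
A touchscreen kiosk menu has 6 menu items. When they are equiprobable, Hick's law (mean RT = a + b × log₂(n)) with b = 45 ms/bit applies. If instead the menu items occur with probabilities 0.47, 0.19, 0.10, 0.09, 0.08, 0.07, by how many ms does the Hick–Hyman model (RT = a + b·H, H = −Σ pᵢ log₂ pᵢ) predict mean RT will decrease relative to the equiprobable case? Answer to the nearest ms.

19 ms

Equiprobable entropy H₀ = log₂ 6 = 2.5850 bits.
Skewed entropy H = −Σ pᵢ log₂ pᵢ = 2.1721 bits.
ΔRT = b·(H₀ − H) = 45 × 0.4129 = 18.58 ms.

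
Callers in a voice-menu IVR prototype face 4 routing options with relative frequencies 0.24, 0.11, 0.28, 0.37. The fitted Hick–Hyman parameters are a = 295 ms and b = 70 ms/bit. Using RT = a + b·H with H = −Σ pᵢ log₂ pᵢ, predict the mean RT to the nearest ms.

427 ms

Entropy contributions −pᵢ log₂ pᵢ: 0.4941, 0.3503, 0.5142, 0.5307; sum H = 1.8894 bits.
RT = a + bH = 295 + 70·1.8894 = 427.26 ms.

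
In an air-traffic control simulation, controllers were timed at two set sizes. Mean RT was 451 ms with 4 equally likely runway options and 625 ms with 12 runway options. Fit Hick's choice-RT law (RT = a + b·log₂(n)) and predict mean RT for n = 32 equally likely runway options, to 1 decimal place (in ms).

780.3 ms

With log₂ n on the abscissa the relation is linear; from the two conditions:
  b = (625 − 451) / (log₂ 12 − log₂ 4) = 174 / (3.5850 − 2) = 109.782 ms/bit
  a = 451 − 109.782 × 2 = 231.436 ms
Then RT(32) = 231.436 + 109.782 × log₂ 32 = 231.436 + 109.782 × 5 ≈ 780.345 ms.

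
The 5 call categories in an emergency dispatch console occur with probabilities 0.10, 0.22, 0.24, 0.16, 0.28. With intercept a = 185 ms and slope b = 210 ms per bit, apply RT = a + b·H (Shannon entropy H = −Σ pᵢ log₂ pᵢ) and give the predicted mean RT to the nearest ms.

H = 0.10·log₂(1/0.10) + 0.22·log₂(1/0.22) + 0.24·log₂(1/0.24) + 0.16·log₂(1/0.16) + 0.28·log₂(1/0.28) = 2.2441 bits.
RT = 185 + 210 × 2.2441 = 656.27 ms.

656 ms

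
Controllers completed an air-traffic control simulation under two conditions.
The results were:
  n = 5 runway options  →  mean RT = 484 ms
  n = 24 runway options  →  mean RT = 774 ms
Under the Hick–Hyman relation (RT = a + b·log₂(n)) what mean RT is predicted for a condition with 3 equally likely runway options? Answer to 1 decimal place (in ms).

With log₂ n on the abscissa the relation is linear; from the two conditions:
  b = (774 − 484) / (log₂ 24 − log₂ 5) = 290 / (4.5850 − 2.3219) = 128.147 ms/bit
  a = 484 − 128.147 × 2.3219 = 186.453 ms
Then RT(3) = 186.453 + 128.147 × log₂ 3 = 186.453 + 128.147 × 1.5850 ≈ 389.560 ms.

389.6 ms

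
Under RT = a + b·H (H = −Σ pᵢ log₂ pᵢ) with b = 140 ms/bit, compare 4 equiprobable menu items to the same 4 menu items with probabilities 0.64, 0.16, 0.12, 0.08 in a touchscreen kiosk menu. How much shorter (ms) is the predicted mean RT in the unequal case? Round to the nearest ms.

71 ms

The RT saving is b·ΔH. Equiprobable H₀ = log₂(4) = 2.0000 bits; with the given probabilities H = 1.4937 bits.
b·(H₀ − H) = 140 × (2.0000 − 1.4937) = 70.89 ms.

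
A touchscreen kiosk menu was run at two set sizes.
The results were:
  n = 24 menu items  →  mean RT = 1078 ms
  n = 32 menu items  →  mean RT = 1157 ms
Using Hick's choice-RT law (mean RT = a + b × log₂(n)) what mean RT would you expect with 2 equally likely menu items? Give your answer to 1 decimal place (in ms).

395.6 ms

Fit slope and intercept:
  b = (1157 − 1078) / (log₂ 32 − log₂ 24) = 79 / (5 − 4.5850) = 190.344 ms/bit
  a = 1078 − 190.344 × 4.5850 = 205.279 ms
Then RT(2) = 205.279 + 190.344 × log₂ 2 = 205.279 + 190.344 × 1 ≈ 395.623 ms.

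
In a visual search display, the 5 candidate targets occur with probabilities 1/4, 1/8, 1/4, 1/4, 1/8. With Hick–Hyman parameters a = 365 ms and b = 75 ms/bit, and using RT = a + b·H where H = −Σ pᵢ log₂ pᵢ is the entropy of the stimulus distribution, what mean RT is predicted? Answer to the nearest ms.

Each term −pᵢ log₂ pᵢ: 0.25·2 + 0.125·3 + 0.25·2 + 0.25·2 + 0.125·3; summed, H = 2.250 bits.
Mean RT = a + bH = 365 + 75·2.250 = 533.75 ms.

534 ms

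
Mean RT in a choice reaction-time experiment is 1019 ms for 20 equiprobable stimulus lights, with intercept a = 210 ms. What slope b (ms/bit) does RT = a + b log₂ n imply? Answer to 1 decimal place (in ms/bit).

b = (1019 − 210) / log₂(20) = 809 / 4.3219 = 187.185 ms/bit.

187.2 ms/bit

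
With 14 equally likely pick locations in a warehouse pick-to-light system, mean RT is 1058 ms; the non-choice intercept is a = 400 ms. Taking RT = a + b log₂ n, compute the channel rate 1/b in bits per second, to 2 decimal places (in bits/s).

5.79 bits/s

b = (1058 − 400)/log₂ 14 = 658/3.8074 = 172.823 ms per bit = 0.17282 s/bit; the reciprocal is 5.786 bits/s.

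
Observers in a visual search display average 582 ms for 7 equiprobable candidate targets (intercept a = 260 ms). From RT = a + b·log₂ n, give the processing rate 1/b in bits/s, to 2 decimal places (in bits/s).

8.72 bits/s

b = (582 − 260)/log₂ 7 = 322/2.8074 = 114.699 ms per bit = 0.11470 s/bit; the reciprocal is 8.718 bits/s.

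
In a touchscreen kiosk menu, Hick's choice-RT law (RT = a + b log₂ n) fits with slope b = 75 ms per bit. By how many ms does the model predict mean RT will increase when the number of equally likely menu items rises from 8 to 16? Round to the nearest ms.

75 ms

The intercept a cancels: ΔRT = b·(log₂ n₂ − log₂ n₁) = b·log₂(n₂/n₁).
log₂(16) − log₂(8) = log₂(16/8) = log₂(2) = 1.
ΔRT = 75 × 1.0000 = 75.000 ms.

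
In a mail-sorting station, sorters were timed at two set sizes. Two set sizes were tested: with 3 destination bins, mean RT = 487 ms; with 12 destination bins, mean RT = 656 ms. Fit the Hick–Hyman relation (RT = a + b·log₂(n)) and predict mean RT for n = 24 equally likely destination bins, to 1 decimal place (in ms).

740.5 ms

Fit slope and intercept:
  b = (656 − 487) / (log₂ 12 − log₂ 3) = 169 / (3.5850 − 1.5850) = 84.500 ms/bit
  a = 487 − 84.500 × 1.5850 = 353.071 ms
Then RT(24) = 353.071 + 84.500 × log₂ 24 = 353.071 + 84.500 × 4.5850 ≈ 740.500 ms.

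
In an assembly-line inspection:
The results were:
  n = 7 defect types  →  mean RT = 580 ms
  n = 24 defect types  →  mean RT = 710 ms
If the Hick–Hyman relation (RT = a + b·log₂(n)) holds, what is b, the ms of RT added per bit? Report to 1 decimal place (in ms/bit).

The slope on a log₂ axis is (710 − 580) / (4.5850 − 2.8074) = 73.132 ms/bit.

73.1 ms/bit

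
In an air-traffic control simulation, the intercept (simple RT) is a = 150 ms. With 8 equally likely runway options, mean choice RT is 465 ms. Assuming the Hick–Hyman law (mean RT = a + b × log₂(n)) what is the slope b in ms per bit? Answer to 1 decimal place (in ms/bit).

8 alternatives carry log₂ 8 = 3 bits; the choice cost is 465 − 150 = 315 ms, so b = 315/3 = 105.000 ms/bit.

105.0 ms/bit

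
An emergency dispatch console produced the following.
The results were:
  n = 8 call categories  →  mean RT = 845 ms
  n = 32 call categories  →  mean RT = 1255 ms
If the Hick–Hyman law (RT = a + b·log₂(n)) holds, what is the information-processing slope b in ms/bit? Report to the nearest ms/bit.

205 ms/bit

b = (RT₂ − RT₁)/(log₂ n₂ − log₂ n₁) = (1255 − 845)/(5 − 3) = 205 ms/bit.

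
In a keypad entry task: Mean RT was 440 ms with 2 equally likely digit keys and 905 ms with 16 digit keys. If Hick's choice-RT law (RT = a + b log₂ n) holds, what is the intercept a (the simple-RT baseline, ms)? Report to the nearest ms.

285 ms

The slope on a log₂ axis is (905 − 440) / (4 − 1) = 155 ms/bit.
Intercept: a = 440 − 155·log₂(2) = 285.000 ms.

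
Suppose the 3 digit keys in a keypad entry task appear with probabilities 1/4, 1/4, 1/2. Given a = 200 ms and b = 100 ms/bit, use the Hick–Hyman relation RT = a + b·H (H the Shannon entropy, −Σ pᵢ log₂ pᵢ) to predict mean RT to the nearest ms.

Each term −pᵢ log₂ pᵢ: 0.25·2 + 0.25·2 + 0.5·1; summed, H = 1.500 bits.
Mean RT = a + bH = 200 + 100·1.500 = 350.00 ms.

350 ms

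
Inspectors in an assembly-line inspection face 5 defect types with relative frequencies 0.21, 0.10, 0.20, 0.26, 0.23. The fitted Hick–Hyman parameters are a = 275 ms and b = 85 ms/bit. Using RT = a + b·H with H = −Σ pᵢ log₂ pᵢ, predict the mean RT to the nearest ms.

Entropy contributions −pᵢ log₂ pᵢ: 0.4728, 0.3322, 0.4644, 0.5053, 0.4877; sum H = 2.2624 bits.
RT = a + bH = 275 + 85·2.2624 = 467.30 ms.

467 ms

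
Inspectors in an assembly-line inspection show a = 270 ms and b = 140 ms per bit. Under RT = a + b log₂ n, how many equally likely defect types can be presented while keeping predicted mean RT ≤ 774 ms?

Information budget: (774 − 270)/140 = 3.6000 bits, so n ≤ 2^3.6000 = 12.126 → at most 12.

12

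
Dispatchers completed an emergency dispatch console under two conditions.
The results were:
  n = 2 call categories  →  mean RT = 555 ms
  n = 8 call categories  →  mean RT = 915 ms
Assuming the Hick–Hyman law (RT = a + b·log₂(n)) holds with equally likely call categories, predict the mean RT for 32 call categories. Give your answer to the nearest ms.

With log₂ n on the abscissa the relation is linear; from the two conditions:
  b = (915 − 555) / (log₂ 8 − log₂ 2) = 360 / (3 − 1) = 180 ms/bit
  a = 555 − 180 × 1 = 375 ms
Then RT(32) = 375 + 180 × log₂ 32 = 375 + 180 × 5 ≈ 1275.000 ms.

1275 ms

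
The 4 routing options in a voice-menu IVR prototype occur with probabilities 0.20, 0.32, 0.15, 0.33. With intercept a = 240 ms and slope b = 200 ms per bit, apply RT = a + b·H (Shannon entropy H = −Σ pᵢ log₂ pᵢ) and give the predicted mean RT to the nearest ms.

H = 0.20·log₂(1/0.20) + 0.32·log₂(1/0.32) + 0.15·log₂(1/0.15) + 0.33·log₂(1/0.33) = 1.9288 bits.
RT = 240 + 200 × 1.9288 = 625.76 ms.

626 ms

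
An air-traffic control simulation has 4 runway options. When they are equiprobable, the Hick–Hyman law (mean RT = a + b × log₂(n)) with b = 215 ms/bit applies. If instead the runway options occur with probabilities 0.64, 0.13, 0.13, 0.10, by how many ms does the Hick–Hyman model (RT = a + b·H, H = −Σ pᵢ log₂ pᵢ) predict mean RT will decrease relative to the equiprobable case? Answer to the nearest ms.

The RT saving is b·ΔH. Equiprobable H₀ = log₂(4) = 2.0000 bits; with the given probabilities H = 1.5095 bits.
b·(H₀ − H) = 215 × (2.0000 − 1.5095) = 105.45 ms.

105 ms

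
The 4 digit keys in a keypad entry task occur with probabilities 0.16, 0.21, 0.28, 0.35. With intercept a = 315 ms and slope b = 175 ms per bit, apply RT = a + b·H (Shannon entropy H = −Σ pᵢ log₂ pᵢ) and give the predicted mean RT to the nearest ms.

H = 0.16·log₂(1/0.16) + 0.21·log₂(1/0.21) + 0.28·log₂(1/0.28) + 0.35·log₂(1/0.35) = 1.9402 bits.
RT = 315 + 175 × 1.9402 = 654.53 ms.

655 ms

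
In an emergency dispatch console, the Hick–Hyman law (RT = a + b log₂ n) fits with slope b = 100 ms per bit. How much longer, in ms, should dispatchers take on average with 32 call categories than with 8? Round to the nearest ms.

Only the slope matters, since a is common to both: ΔRT = b·log₂(n₂/n₁).
log₂(32) − log₂(8) = log₂(32/8) = log₂(4) = 2.
ΔRT = 100 × 2.0000 = 200.000 ms.

200 ms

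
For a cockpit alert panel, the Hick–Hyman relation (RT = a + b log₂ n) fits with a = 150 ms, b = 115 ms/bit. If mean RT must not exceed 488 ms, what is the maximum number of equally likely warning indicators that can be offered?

Set 150 + 115·log₂ n ≤ 488 → log₂ n ≤ (488 − 150)/115 = 2.9391.
So n ≤ 2^2.9391 = 7.669; the largest integer n is 7.

7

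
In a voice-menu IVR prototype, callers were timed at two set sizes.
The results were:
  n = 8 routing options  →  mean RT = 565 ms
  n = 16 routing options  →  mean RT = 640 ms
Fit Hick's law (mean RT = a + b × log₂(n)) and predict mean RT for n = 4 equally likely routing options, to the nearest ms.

490 ms

With log₂ n on the abscissa the relation is linear; from the two conditions:
  b = (640 − 565) / (log₂ 16 − log₂ 8) = 75 / (4 − 3) = 75 ms/bit
  a = 565 − 75 × 3 = 340 ms
Then RT(4) = 340 + 75 × log₂ 4 = 340 + 75 × 2 ≈ 490.000 ms.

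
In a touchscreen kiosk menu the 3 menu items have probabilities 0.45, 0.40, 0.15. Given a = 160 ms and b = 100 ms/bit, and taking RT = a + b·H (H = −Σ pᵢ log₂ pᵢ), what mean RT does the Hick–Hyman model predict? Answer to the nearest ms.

306 ms

Entropy contributions −pᵢ log₂ pᵢ: 0.5184, 0.5288, 0.4105; sum H = 1.4577 bits.
RT = a + bH = 160 + 100·1.4577 = 305.77 ms.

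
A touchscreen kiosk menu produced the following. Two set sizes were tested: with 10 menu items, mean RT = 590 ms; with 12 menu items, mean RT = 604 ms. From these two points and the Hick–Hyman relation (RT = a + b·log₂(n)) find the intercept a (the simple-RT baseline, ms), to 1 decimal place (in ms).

b = (RT₂ − RT₁)/(log₂ n₂ − log₂ n₁) = (604 − 590)/(3.5850 − 3.3219) = 53.225 ms/bit.
Intercept: a = 590 − 53.225·log₂(10) = 413.190 ms.

413.2 ms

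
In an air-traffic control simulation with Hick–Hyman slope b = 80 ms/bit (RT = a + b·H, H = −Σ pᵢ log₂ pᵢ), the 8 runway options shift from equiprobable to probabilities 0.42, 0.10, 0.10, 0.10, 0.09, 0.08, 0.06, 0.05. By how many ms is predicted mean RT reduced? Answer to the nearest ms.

The RT saving is b·ΔH. Equiprobable H₀ = log₂(8) = 3.0000 bits; with the given probabilities H = 2.5860 bits.
b·(H₀ − H) = 80 × (3.0000 − 2.5860) = 33.12 ms.

33 ms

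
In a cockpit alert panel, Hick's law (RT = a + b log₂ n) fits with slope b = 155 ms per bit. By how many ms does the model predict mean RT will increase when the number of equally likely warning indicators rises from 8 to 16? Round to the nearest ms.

Only the slope matters, since a is common to both: ΔRT = b·log₂(n₂/n₁).
log₂(16) − log₂(8) = log₂(16/8) = log₂(2) = 1.
ΔRT = 155 × 1.0000 = 155.000 ms.

155 ms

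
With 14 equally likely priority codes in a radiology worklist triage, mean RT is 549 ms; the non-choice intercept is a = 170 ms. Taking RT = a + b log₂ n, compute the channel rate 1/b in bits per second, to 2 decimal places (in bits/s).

10.05 bits/s

Choice component = 549 − 170 = 379 ms over log₂(14) = 3.8074 bits.
b = 379 / 3.8074 = 99.544 ms/bit, so 1/b = 10.046 bits/s.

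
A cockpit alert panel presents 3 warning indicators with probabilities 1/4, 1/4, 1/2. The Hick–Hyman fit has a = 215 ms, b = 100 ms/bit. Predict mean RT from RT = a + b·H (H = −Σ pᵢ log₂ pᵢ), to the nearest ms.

365 ms

H = −Σ pᵢ log₂ pᵢ = 0.25·2 + 0.25·2 + 0.5·1 = 1.500 bits.
RT = 215 + 100 × 1.500 = 365.00 ms.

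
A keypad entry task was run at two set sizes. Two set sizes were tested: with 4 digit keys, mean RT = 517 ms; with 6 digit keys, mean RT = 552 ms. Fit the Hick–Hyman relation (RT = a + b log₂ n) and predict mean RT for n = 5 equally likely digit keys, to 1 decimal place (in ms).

536.3 ms

RT is linear in log₂ n, so two points fix the line:
  b = (552 − 517) / (log₂ 6 − log₂ 4) = 35 / (2.5850 − 2) = 59.833 ms/bit
  a = 517 − 59.833 × 2 = 397.334 ms
Then RT(5) = 397.334 + 59.833 × log₂ 5 = 397.334 + 59.833 × 2.3219 ≈ 536.262 ms.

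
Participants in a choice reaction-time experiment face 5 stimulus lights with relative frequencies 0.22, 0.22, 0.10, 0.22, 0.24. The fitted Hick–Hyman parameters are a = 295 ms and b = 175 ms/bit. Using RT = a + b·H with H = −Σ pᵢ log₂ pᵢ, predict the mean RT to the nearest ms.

H = 0.22·log₂(1/0.22) + 0.22·log₂(1/0.22) + 0.10·log₂(1/0.10) + 0.22·log₂(1/0.22) + 0.24·log₂(1/0.24) = 2.2680 bits.
RT = 295 + 175 × 2.2680 = 691.91 ms.

692 ms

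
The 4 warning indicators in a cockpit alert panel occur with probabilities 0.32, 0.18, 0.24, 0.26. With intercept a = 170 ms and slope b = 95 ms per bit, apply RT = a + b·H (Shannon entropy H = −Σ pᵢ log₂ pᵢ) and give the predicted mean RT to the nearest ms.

357 ms

Entropy contributions −pᵢ log₂ pᵢ: 0.5260, 0.4453, 0.4941, 0.5053; sum H = 1.9708 bits.
RT = a + bH = 170 + 95·1.9708 = 357.22 ms.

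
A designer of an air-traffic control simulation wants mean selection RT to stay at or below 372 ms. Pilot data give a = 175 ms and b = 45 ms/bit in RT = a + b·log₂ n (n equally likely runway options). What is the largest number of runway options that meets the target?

Information budget: (372 − 175)/45 = 4.3778 bits, so n ≤ 2^4.3778 = 20.789 → at most 20.

20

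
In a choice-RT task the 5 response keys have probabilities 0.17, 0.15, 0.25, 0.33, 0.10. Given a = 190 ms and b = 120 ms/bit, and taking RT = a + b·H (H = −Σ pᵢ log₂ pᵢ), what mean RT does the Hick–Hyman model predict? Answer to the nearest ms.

455 ms

H = 0.17·log₂(1/0.17) + 0.15·log₂(1/0.15) + 0.25·log₂(1/0.25) + 0.33·log₂(1/0.33) + 0.10·log₂(1/0.10) = 2.2051 bits.
RT = 190 + 120 × 2.2051 = 454.62 ms.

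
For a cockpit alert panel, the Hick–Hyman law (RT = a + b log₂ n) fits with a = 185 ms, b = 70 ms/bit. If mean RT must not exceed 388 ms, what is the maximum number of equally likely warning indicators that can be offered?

7

Information budget: (388 − 185)/70 = 2.9000 bits, so n ≤ 2^2.9000 = 7.464 → at most 7.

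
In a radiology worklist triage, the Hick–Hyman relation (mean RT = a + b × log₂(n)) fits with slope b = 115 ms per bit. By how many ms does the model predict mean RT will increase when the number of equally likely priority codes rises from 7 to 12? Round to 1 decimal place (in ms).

89.4 ms

ΔRT = (a + b log₂ n₂) − (a + b log₂ n₁) = b·(log₂ n₂ − log₂ n₁).
log₂(12) − log₂(7) = 3.5850 − 2.8074 = 0.7776.
ΔRT = 115 × 0.7776 = 89.425 ms.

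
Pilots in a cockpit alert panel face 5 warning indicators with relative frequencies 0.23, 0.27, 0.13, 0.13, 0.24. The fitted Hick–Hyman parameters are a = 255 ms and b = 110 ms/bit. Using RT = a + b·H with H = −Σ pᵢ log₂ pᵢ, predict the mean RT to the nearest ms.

503 ms

H = 0.23·log₂(1/0.23) + 0.27·log₂(1/0.27) + 0.13·log₂(1/0.13) + 0.13·log₂(1/0.13) + 0.24·log₂(1/0.24) = 2.2571 bits.
RT = 255 + 110 × 2.2571 = 503.28 ms.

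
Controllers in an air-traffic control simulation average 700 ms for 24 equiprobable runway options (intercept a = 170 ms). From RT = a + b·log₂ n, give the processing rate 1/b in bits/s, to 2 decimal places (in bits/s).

8.65 bits/s

Choice component = 700 − 170 = 530 ms over log₂(24) = 4.5850 bits.
b = 530 / 4.5850 = 115.595 ms/bit, so 1/b = 8.651 bits/s.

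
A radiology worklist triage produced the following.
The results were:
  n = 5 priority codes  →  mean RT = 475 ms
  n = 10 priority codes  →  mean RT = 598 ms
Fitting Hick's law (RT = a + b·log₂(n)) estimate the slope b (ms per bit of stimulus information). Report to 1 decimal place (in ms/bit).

123.0 ms/bit

b = (RT₂ − RT₁)/(log₂ n₂ − log₂ n₁) = (598 − 475)/(3.3219 − 2.3219) = 123.000 ms/bit.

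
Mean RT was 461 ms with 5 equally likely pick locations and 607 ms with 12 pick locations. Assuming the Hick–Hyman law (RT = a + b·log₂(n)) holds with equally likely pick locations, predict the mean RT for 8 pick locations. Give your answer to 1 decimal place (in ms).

Solve the two-equation system in a and b:
  b = (607 − 461) / (log₂ 12 − log₂ 5) = 146 / (3.5850 − 2.3219) = 115.595 ms/bit
  a = 461 − 115.595 × 2.3219 = 192.598 ms
Then RT(8) = 192.598 + 115.595 × log₂ 8 = 192.598 + 115.595 × 3 ≈ 539.381 ms.

539.4 ms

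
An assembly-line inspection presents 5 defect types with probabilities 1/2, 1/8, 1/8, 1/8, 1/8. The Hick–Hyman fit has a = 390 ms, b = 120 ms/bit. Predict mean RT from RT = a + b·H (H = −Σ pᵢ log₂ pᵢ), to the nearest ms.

630 ms

H = −Σ pᵢ log₂ pᵢ = 0.5·1 + 0.125·3 + 0.125·3 + 0.125·3 + 0.125·3 = 2.000 bits.
RT = 390 + 120 × 2.000 = 630.00 ms.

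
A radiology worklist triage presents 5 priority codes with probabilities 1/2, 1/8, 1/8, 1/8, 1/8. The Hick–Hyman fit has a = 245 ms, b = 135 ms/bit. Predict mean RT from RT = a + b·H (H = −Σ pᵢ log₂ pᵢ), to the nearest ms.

515 ms

H = −Σ pᵢ log₂ pᵢ = 0.5·1 + 0.125·3 + 0.125·3 + 0.125·3 + 0.125·3 = 2.000 bits.
RT = 245 + 135 × 2.000 = 515.00 ms.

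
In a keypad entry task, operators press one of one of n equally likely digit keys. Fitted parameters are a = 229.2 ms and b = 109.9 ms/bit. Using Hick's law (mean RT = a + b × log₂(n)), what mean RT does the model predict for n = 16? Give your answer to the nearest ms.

669 ms

log₂(16) = 4 bits, so RT = 229.2 + 109.9 × 4 ≈ 668.800 ms.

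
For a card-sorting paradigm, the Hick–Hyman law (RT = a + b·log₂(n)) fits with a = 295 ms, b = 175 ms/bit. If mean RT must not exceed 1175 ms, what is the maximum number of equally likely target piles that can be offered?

Set 295 + 175·log₂ n ≤ 1175 → log₂ n ≤ (1175 − 295)/175 = 5.0286.
So n ≤ 2^5.0286 = 32.640; the largest integer n is 32.

32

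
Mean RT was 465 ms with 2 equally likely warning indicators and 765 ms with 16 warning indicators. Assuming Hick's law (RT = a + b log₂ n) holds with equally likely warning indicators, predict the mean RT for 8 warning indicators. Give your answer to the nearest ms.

RT is linear in log₂ n, so two points fix the line:
  b = (765 − 465) / (log₂ 16 − log₂ 2) = 300 / (4 − 1) = 100 ms/bit
  a = 465 − 100 × 1 = 365 ms
Then RT(8) = 365 + 100 × log₂ 8 = 365 + 100 × 3 ≈ 665.000 ms.

665 ms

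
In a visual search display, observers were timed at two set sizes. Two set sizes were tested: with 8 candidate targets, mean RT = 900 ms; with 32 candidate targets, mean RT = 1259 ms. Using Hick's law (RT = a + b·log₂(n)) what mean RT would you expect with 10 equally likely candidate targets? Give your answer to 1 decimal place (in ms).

957.8 ms

With log₂ n on the abscissa the relation is linear; from the two conditions:
  b = (1259 − 900) / (log₂ 32 − log₂ 8) = 359 / (5 − 3) = 179.500 ms/bit
  a = 900 − 179.500 × 3 = 361.500 ms
Then RT(10) = 361.500 + 179.500 × log₂ 10 = 361.500 + 179.500 × 3.3219 ≈ 957.786 ms.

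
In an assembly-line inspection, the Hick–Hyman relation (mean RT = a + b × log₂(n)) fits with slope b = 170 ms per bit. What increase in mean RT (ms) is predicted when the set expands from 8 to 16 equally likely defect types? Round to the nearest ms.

ΔRT = (a + b log₂ n₂) − (a + b log₂ n₁) = b·(log₂ n₂ − log₂ n₁).
log₂(16) − log₂(8) = log₂(16/8) = log₂(2) = 1.
ΔRT = 170 × 1.0000 = 170.000 ms.

170 ms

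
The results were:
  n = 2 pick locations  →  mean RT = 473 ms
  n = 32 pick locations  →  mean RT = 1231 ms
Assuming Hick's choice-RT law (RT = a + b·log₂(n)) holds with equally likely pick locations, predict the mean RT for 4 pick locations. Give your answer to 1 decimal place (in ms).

662.5 ms

Fit slope and intercept:
  b = (1231 − 473) / (log₂ 32 − log₂ 2) = 758 / (5 − 1) = 189.500 ms/bit
  a = 473 − 189.500 × 1 = 283.500 ms
Then RT(4) = 283.500 + 189.500 × log₂ 4 = 283.500 + 189.500 × 2 ≈ 662.500 ms.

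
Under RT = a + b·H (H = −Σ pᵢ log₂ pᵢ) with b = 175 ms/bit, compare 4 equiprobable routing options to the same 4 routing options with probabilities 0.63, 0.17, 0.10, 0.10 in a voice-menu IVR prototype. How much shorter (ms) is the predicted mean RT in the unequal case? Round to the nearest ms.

84 ms

Equiprobable entropy H₀ = log₂ 4 = 2.0000 bits.
Skewed entropy H = −Σ pᵢ log₂ pᵢ = 1.5189 bits.
ΔRT = b·(H₀ − H) = 175 × 0.4811 = 84.19 ms.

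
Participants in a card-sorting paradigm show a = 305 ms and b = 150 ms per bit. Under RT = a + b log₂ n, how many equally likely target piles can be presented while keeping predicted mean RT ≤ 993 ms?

24

Information budget: (993 − 305)/150 = 4.5867 bits, so n ≤ 2^4.5867 = 24.028 → at most 24.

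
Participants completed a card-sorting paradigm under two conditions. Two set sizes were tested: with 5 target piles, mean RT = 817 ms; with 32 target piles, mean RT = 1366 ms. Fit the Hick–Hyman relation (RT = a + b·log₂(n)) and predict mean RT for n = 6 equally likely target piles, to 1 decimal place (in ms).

870.9 ms

RT is linear in log₂ n, so two points fix the line:
  b = (1366 − 817) / (log₂ 32 − log₂ 5) = 549 / (5 − 2.3219) = 204.998 ms/bit
  a = 817 − 204.998 × 2.3219 = 341.009 ms
Then RT(6) = 341.009 + 204.998 × log₂ 6 = 341.009 + 204.998 × 2.5850 ≈ 870.922 ms.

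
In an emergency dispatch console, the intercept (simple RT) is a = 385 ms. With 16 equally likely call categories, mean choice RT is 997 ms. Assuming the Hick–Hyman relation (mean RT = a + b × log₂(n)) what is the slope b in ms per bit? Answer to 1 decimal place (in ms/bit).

16 alternatives carry log₂ 16 = 4 bits; the choice cost is 997 − 385 = 612 ms, so b = 612/4 = 153.000 ms/bit.

153.0 ms/bit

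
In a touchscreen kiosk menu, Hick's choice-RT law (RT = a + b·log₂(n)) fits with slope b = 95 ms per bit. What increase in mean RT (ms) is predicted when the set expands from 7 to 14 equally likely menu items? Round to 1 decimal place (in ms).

The intercept a cancels: ΔRT = b·(log₂ n₂ − log₂ n₁) = b·log₂(n₂/n₁).
log₂(14) − log₂(7) = log₂(14/7) = log₂(2) = 1.
ΔRT = 95 × 1.0000 = 95.000 ms.

95.0 ms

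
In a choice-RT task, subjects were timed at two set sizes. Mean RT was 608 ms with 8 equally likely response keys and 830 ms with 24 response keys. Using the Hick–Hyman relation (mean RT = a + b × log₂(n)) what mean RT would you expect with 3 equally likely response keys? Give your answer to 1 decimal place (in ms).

Fit slope and intercept:
  b = (830 − 608) / (log₂ 24 − log₂ 8) = 222 / (4.5850 − 3) = 140.066 ms/bit
  a = 608 − 140.066 × 3 = 187.801 ms
Then RT(3) = 187.801 + 140.066 × log₂ 3 = 187.801 + 140.066 × 1.5850 ≈ 409.801 ms.

409.8 ms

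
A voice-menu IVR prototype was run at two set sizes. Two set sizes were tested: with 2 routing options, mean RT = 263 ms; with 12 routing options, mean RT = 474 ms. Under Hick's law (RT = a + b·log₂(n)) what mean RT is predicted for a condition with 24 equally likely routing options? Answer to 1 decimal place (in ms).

555.6 ms

RT is linear in log₂ n, so two points fix the line:
  b = (474 − 263) / (log₂ 12 − log₂ 2) = 211 / (3.5850 − 1) = 81.626 ms/bit
  a = 263 − 81.626 × 1 = 181.374 ms
Then RT(24) = 181.374 + 81.626 × log₂ 24 = 181.374 + 81.626 × 4.5850 ≈ 555.626 ms.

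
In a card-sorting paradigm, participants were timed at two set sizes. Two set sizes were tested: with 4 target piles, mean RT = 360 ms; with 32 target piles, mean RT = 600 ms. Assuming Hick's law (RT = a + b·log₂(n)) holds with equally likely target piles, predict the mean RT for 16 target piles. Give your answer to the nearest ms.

With log₂ n on the abscissa the relation is linear; from the two conditions:
  b = (600 − 360) / (log₂ 32 − log₂ 4) = 240 / (5 − 2) = 80 ms/bit
  a = 360 − 80 × 2 = 200 ms
Then RT(16) = 200 + 80 × log₂ 16 = 200 + 80 × 4 ≈ 520.000 ms.

520 ms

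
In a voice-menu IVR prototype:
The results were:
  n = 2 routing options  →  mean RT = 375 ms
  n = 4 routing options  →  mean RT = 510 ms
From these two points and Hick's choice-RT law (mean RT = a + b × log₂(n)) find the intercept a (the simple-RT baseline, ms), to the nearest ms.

Slope: b = (510 − 375) / (log₂ 4 − log₂ 2) = 135/1.0000 = 135 ms/bit.
Intercept: a = 375 − 135·log₂(2) = 240.000 ms.

240 ms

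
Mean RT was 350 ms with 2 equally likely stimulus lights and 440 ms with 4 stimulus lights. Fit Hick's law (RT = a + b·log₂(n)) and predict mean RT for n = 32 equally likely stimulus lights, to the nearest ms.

710 ms

Fit slope and intercept:
  b = (440 − 350) / (log₂ 4 − log₂ 2) = 90 / (2 − 1) = 90 ms/bit
  a = 350 − 90 × 1 = 260 ms
Then RT(32) = 260 + 90 × log₂ 32 = 260 + 90 × 5 ≈ 710.000 ms.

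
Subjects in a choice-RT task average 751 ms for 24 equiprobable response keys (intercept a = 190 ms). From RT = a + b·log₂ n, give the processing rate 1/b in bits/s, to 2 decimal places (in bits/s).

Choice component = 751 − 190 = 561 ms over log₂(24) = 4.5850 bits.
b = 561 / 4.5850 = 122.357 ms/bit, so 1/b = 8.173 bits/s.

8.17 bits/s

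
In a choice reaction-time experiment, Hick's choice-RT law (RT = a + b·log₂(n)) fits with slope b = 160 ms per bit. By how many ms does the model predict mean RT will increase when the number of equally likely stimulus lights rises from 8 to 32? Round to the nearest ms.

320 ms

The intercept a cancels: ΔRT = b·(log₂ n₂ − log₂ n₁) = b·log₂(n₂/n₁).
log₂(32) − log₂(8) = log₂(32/8) = log₂(4) = 2.
ΔRT = 160 × 2.0000 = 320.000 ms.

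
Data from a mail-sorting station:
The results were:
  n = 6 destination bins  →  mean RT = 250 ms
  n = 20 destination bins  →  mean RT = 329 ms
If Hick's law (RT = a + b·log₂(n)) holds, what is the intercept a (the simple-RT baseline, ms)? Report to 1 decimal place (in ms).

132.4 ms

Slope: b = (329 − 250) / (log₂ 20 − log₂ 6) = 79/1.7370 = 45.482 ms/bit.
Intercept: a = 250 − 45.482·log₂(6) = 132.432 ms.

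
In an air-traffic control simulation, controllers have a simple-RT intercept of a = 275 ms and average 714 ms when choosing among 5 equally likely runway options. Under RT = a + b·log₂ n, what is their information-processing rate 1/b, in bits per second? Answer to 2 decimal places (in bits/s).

Choice component = 714 − 275 = 439 ms over log₂(5) = 2.3219 bits.
b = 439 / 2.3219 = 189.067 ms/bit, so 1/b = 5.289 bits/s.

5.29 bits/s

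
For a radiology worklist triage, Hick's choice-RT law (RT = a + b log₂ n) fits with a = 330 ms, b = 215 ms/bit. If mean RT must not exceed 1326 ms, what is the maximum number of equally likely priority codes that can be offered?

24

215·log₂ n ≤ 1326 − 330 = 996, giving log₂ n ≤ 4.6326 and n ≤ 24.805. The largest whole number is 24.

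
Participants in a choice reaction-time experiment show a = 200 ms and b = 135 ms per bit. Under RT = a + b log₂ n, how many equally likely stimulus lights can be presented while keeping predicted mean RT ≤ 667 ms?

Set 200 + 135·log₂ n ≤ 667 → log₂ n ≤ (667 − 200)/135 = 3.4593.
So n ≤ 2^3.4593 = 10.999; the largest integer n is 10.

10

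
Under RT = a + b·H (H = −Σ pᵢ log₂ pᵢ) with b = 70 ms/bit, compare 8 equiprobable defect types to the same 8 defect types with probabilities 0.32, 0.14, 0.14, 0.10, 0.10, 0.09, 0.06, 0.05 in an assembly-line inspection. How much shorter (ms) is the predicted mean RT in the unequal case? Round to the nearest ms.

17 ms

The RT saving is b·ΔH. Equiprobable H₀ = log₂(8) = 3.0000 bits; with the given probabilities H = 2.7569 bits.
b·(H₀ − H) = 70 × (3.0000 − 2.7569) = 17.02 ms.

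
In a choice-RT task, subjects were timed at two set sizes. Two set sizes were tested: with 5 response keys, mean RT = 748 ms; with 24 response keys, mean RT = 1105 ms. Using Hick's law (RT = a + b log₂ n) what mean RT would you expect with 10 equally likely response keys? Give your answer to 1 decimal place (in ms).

Fit slope and intercept:
  b = (1105 − 748) / (log₂ 24 − log₂ 5) = 357 / (4.5850 − 2.3219) = 157.753 ms/bit
  a = 748 − 157.753 × 2.3219 = 381.709 ms
Then RT(10) = 381.709 + 157.753 × log₂ 10 = 381.709 + 157.753 × 3.3219 ≈ 905.753 ms.

905.8 ms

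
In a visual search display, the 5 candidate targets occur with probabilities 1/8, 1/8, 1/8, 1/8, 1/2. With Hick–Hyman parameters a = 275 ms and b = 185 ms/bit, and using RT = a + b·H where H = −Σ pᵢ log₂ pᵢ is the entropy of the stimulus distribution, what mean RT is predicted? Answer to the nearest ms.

645 ms

H = −Σ pᵢ log₂ pᵢ = 0.125·3 + 0.125·3 + 0.125·3 + 0.125·3 + 0.5·1 = 2.000 bits.
RT = 275 + 185 × 2.000 = 645.00 ms.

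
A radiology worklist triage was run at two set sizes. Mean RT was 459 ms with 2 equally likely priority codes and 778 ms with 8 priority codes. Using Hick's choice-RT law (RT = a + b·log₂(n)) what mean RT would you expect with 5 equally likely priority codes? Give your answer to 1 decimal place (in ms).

669.8 ms

With log₂ n on the abscissa the relation is linear; from the two conditions:
  b = (778 − 459) / (log₂ 8 − log₂ 2) = 319 / (3 − 1) = 159.500 ms/bit
  a = 459 − 159.500 × 1 = 299.500 ms
Then RT(5) = 299.500 + 159.500 × log₂ 5 = 299.500 + 159.500 × 2.3219 ≈ 669.848 ms.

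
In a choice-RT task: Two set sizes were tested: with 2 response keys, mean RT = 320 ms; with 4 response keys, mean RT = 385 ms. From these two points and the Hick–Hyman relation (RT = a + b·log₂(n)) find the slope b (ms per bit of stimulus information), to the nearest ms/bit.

Slope: b = (385 − 320) / (log₂ 4 − log₂ 2) = 65/1.0000 = 65 ms/bit.

65 ms/bit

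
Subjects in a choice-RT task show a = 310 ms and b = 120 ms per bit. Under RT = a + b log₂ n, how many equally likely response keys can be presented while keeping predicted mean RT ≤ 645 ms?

6

Information budget: (645 − 310)/120 = 2.7917 bits, so n ≤ 2^2.7917 = 6.924 → at most 6.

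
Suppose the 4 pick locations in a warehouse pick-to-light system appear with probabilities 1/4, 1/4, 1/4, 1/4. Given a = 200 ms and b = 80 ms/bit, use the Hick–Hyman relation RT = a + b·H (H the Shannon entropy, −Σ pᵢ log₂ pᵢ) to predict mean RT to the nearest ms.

H = −Σ pᵢ log₂ pᵢ = 0.25·2 + 0.25·2 + 0.25·2 + 0.25·2 = 2.000 bits.
RT = 200 + 80 × 2.000 = 360.00 ms.

360 ms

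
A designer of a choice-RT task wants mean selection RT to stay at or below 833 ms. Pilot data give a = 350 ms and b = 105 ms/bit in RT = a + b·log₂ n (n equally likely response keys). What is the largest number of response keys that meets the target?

105·log₂ n ≤ 833 − 350 = 483, giving log₂ n ≤ 4.6000 and n ≤ 24.251. The largest whole number is 24.

24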